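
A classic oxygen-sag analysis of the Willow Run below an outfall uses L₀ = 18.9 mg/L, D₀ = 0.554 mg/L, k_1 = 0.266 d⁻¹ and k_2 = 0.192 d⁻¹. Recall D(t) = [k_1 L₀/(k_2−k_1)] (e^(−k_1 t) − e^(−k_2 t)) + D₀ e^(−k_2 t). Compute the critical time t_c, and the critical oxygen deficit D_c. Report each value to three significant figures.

t_c ≈ 4.30 d; D_c ≈ 8.35 mg/L

With k_2/k_1 = 0.7218 and 1 − D₀(k_2−k_1)/(k_1 L₀) = 1.008,
t_c = ln(0.7218 × 1.008) / (0.192 − 0.266) = ln(0.7277) / -0.07400 = -0.3179/-0.07400 = 4.296 d.
L(t_c) = L₀ e^(−k_1 t_c) = 18.9 × 0.3190 = 6.029 mg/L, and at the critical point k_2 D_c = k_1 L, so D_c = (0.266/0.192) × 6.029 = 8.352 mg/L.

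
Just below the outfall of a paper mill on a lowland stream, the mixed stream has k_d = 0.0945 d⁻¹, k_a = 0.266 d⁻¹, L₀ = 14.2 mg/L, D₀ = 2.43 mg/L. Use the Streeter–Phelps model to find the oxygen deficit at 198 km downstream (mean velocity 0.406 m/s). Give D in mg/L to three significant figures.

D ≈ 3.39 mg/L

Travel time t = x/v = 198 km / (0.406 m/s) = 198000 m / 0.406 m/s = 487700 s = 5.644 d.
k_d L₀/(k_a−k_d) = 0.0945×14.2/(0.266−0.0945) = 1.342/0.1715 = 7.824 mg/L.
e^(−k_d t) = e^(−0.0945×5.644) = 0.5866; e^(−k_a t) = e^(−0.266×5.644) = 0.2228.
D = 7.824 × (0.5866 − 0.2228) + 2.43 × 0.2228 = 2.847 + 0.5414 = 3.388 mg/L.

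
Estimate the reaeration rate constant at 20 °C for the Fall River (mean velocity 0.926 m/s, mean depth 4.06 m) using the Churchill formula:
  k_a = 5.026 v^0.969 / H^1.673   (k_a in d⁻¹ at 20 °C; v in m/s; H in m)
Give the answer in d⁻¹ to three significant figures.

k_a ≈ 0.448 d⁻¹

k_a = 5.026 × 0.926^0.969 / 4.06^1.673 = 5.026 × 0.9282 / 10.42 = 0.4475 d⁻¹.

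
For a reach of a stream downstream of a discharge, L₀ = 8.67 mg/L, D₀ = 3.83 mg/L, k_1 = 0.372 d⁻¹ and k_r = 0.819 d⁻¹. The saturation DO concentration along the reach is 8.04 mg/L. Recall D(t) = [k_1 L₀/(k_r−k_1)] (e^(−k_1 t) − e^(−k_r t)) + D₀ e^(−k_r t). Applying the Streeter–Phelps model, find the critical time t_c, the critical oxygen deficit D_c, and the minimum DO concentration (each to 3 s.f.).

t_c ≈ 0.0725 d; D_c ≈ 3.83 mg/L; min DO ≈ 4.21 mg/L

t_c = [1/(k_r−k_1)] ln[(k_r/k_1)(1 − D₀(k_r−k_1)/(k_1 L₀))]
= [1/(0.819−0.372)] ln[(0.819/0.372)(1 − 3.83×0.4470/(0.372×8.67))]
= (1/0.4470) ln[2.202 × 0.4692] = 2.237 × ln(1.033) = 2.237 × 0.03243 = 0.07255 d.
D_c = (k_1/k_r) L₀ e^(−k_1 t_c) = (0.372/0.819) × 8.67 × e^(−0.372×0.07255) = 0.4542 × 8.67 × 0.9734 = 3.833 mg/L.
Minimum DO = C_s − D_c = 8.04 − 3.833 = 4.207 mg/L.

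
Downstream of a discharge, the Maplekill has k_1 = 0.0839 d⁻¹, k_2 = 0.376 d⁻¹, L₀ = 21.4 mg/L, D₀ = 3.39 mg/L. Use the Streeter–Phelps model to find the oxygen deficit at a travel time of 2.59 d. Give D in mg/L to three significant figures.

k_1 L₀/(k_2−k_1) = 0.0839×21.4/(0.376−0.0839) = 1.795/0.2921 = 6.147 mg/L.
e^(−k_1 t) = e^(−0.0839×2.590) = 0.8047; e^(−k_2 t) = e^(−0.376×2.590) = 0.3776.
D = 6.147 × (0.8047 − 0.3776) + 3.39 × 0.3776 = 2.625 + 1.280 = 3.905 mg/L.

D ≈ 3.91 mg/L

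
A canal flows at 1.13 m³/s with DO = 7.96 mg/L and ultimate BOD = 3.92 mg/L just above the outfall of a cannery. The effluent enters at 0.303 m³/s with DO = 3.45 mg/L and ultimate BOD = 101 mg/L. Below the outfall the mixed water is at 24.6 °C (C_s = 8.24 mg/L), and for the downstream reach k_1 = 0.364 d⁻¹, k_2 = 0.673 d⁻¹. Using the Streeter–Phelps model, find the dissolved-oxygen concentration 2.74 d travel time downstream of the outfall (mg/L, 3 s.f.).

Mixed DO = (1.13×7.96 + 0.303×3.45)/(1.13+0.303) = 10.04/1.433 = 7.006 mg/L.
Mixed L₀ = (1.13×3.92 + 0.303×101)/(1.433) = 35.03/1.433 = 24.45 mg/L.
Initial deficit D₀ = C_s − DO₀ = 8.24 − 7.006 = 1.234 mg/L.
D(2.74) = [0.364×24.45/(0.673−0.364)](e^(−0.364×2.74) − e^(−0.673×2.74)) + 1.234 e^(−0.673×2.74)
= 28.80 × (0.3689 − 0.1582) + 1.234 × 0.1582 = 6.262 mg/L.
DO = 8.24 − 6.262 = 1.978 mg/L.

DO ≈ 1.98 mg/L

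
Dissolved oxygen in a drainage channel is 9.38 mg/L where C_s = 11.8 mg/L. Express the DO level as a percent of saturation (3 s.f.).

79.5 % saturation

% saturation = C/C_s × 100 = 9.38/11.8 × 100 = 79.5 %.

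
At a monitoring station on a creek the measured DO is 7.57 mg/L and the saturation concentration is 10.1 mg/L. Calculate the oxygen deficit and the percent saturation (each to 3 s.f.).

D = C_s − C = 10.1 − 7.57 = 2.53 mg/L.
% saturation = 7.57/10.1 × 100 = 75.0 %.

D ≈ 2.53 mg/L; 75.0 % saturation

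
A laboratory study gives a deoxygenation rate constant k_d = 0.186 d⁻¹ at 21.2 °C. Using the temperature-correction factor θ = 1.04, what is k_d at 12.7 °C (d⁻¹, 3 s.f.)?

k_d(T₂) = k_d(T₁) · θ^(T₂−T₁) = 0.186 × 1.04^(12.7−21.2)
= 0.186 × 1.04^-8.50 = 0.186 × 0.7165 = 0.1333 d⁻¹.

k_d ≈ 0.133 d⁻¹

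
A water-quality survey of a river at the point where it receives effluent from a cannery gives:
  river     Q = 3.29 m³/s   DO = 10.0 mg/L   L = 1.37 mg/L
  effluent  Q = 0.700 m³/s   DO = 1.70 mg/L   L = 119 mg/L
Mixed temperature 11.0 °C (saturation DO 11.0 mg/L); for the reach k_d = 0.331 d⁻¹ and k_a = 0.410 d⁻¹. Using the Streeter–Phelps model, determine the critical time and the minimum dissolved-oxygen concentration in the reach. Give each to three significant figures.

Mixed DO = (3.29×10.0 + 0.700×1.70)/(3.29+0.700) = 34.09/3.990 = 8.544 mg/L.
Mixed L₀ = (3.29×1.37 + 0.700×119)/(3.990) = 87.81/3.990 = 22.01 mg/L.
Initial deficit D₀ = C_s − DO₀ = 11.0 − 8.544 = 2.456 mg/L.
t_c = (1/0.07900) ln[(0.410/0.331)(1 − 2.456×0.07900/(0.331×22.01))] = 12.66 × ln(1.206) = 2.368 d.
D_c = (0.331/0.410) × 22.01 × e^(−0.331×2.368) = 0.8073 × 22.01 × 0.4567 = 8.114 mg/L.
Minimum DO = 11.0 − 8.114 = 2.886 mg/L.

t_c ≈ 2.37 d; minimum DO ≈ 2.89 mg/L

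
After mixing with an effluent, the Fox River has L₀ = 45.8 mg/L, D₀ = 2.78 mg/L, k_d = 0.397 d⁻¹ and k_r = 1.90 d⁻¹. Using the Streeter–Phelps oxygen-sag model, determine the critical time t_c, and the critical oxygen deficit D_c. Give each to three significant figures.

t_c ≈ 0.868 d; D_c ≈ 6.78 mg/L

With k_r/k_d = 4.786 and 1 − D₀(k_r−k_d)/(k_d L₀) = 0.7702,
t_c = ln(4.786 × 0.7702) / (1.90 − 0.397) = ln(3.686) / 1.503 = 1.305/1.503 = 0.8680 d.
L(t_c) = L₀ e^(−k_d t_c) = 45.8 × 0.7085 = 32.45 mg/L, and at the critical point k_r D_c = k_d L, so D_c = (0.397/1.90) × 32.45 = 6.780 mg/L.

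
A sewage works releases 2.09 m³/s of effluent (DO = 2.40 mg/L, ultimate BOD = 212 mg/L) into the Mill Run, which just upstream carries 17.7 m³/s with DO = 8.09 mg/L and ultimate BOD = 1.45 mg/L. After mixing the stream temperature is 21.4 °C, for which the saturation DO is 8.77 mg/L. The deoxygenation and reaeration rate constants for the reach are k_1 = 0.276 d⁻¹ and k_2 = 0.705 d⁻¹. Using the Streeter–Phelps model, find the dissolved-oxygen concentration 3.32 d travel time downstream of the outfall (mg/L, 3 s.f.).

DO ≈ 4.02 mg/L

Mixed DO = (17.7×8.09 + 2.09×2.40)/(17.7+2.09) = 148.2/19.79 = 7.489 mg/L.
Mixed L₀ = (17.7×1.45 + 2.09×212)/(19.79) = 468.7/19.79 = 23.69 mg/L.
Initial deficit D₀ = C_s − DO₀ = 8.77 − 7.489 = 1.281 mg/L.
D(3.32) = [0.276×23.69/(0.705−0.276)](e^(−0.276×3.32) − e^(−0.705×3.32)) + 1.281 e^(−0.705×3.32)
= 15.24 × (0.4000 − 0.09627) + 1.281 × 0.09627 = 4.752 mg/L.
DO = 8.77 − 4.752 = 4.018 mg/L.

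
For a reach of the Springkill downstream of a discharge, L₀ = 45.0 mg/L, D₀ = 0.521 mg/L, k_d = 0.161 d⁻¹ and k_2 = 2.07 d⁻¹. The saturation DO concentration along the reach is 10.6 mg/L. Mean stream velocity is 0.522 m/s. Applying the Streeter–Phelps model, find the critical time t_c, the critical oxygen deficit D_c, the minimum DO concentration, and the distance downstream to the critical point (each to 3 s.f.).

t_c ≈ 1.26 d; D_c ≈ 2.86 mg/L; min DO ≈ 7.74 mg/L; x_c ≈ 56.8 km

t_c = [1/(k_2−k_d)] ln[(k_2/k_d)(1 − D₀(k_2−k_d)/(k_d L₀))]
= [1/(2.07−0.161)] ln[(2.07/0.161)(1 − 0.521×1.909/(0.161×45.0))]
= (1/1.909) ln[12.86 × 0.8627] = 0.5238 × ln(11.09) = 0.5238 × 2.406 = 1.260 d.
D_c = (k_d/k_2) L₀ e^(−k_d t_c) = (0.161/2.07) × 45.0 × e^(−0.161×1.260) = 0.07778 × 45.0 × 0.8163 = 2.857 mg/L.
Minimum DO = C_s − D_c = 10.6 − 2.857 = 7.743 mg/L.
x_c = v t_c = 0.522 m/s × 1.260 d × 86400 s/d = 56850 m ≈ 56.8 km.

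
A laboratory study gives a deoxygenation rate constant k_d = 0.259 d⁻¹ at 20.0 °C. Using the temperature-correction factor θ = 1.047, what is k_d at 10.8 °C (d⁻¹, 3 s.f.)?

k_d ≈ 0.170 d⁻¹

k_d(T₂) = k_d(T₁) · θ^(T₂−T₁) = 0.259 × 1.047^(10.8−20.0)
= 0.259 × 1.047^-9.20 = 0.259 × 0.6554 = 0.1697 d⁻¹.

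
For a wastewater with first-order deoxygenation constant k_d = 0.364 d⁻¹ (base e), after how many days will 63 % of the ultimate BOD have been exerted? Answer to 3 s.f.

t ≈ 2.73 d

y/L₀ = 1 − e^(−k_d t) = 0.63 ⇒ e^(−k_d t) = 0.370
t = −ln(0.370) / 0.364 = 0.9943 / 0.364 = 2.731 d.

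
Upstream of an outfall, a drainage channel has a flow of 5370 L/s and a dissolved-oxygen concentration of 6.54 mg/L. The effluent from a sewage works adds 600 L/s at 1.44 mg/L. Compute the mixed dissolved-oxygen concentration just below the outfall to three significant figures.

6.03 mg/L

Flow-weighted mixing: C = (Q_r C_r + Q_w C_w)/(Q_r + Q_w)
= (5370×6.54 + 600×1.44)/(5370 + 600) = 35980/5970 = 6.027 mg/L.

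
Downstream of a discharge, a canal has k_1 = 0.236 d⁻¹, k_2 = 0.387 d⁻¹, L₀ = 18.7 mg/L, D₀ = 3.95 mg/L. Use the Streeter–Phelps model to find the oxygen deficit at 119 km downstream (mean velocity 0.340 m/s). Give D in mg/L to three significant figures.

Travel time t = x/v = 119 km / (0.340 m/s) = 119000 m / 0.340 m/s = 350000 s = 4.051 d.
k_1 L₀/(k_2−k_1) = 0.236×18.7/(0.387−0.236) = 4.413/0.1510 = 29.23 mg/L.
e^(−k_1 t) = e^(−0.236×4.051) = 0.3844; e^(−k_2 t) = e^(−0.387×4.051) = 0.2085.
D = 29.23 × (0.3844 − 0.2085) + 3.95 × 0.2085 = 5.141 + 0.8237 = 5.965 mg/L.

D ≈ 5.96 mg/L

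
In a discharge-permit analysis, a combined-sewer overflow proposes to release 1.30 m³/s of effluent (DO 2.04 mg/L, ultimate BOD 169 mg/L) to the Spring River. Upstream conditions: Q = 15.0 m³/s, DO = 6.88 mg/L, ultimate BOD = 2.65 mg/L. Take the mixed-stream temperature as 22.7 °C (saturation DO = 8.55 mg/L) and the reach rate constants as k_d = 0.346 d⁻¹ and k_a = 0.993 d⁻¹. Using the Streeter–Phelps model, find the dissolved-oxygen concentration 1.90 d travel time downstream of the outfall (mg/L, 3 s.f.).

DO ≈ 5.12 mg/L

Mixed DO = (15.0×6.88 + 1.30×2.04)/(15.0+1.30) = 105.9/16.30 = 6.494 mg/L.
Mixed L₀ = (15.0×2.65 + 1.30×169)/(16.30) = 259.5/16.30 = 15.92 mg/L.
Initial deficit D₀ = C_s − DO₀ = 8.55 − 6.494 = 2.056 mg/L.
D(1.90) = [0.346×15.92/(0.993−0.346)](e^(−0.346×1.90) − e^(−0.993×1.90)) + 2.056 e^(−0.993×1.90)
= 8.512 × (0.5182 − 0.1516) + 2.056 × 0.1516 = 3.432 mg/L.
DO = 8.55 − 3.432 = 5.118 mg/L.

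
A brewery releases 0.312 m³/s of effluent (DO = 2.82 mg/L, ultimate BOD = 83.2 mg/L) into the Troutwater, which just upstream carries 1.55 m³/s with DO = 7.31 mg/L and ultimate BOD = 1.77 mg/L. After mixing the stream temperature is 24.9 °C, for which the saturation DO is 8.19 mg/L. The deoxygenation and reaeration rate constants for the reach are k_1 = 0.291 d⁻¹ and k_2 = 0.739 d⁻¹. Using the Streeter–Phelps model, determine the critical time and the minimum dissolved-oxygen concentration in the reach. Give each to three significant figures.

t_c ≈ 1.68 d; minimum DO ≈ 4.47 mg/L

Mixed DO = (1.55×7.31 + 0.312×2.82)/(1.55+0.312) = 12.21/1.862 = 6.558 mg/L.
Mixed L₀ = (1.55×1.77 + 0.312×83.2)/(1.862) = 28.70/1.862 = 15.41 mg/L.
Initial deficit D₀ = C_s − DO₀ = 8.19 − 6.558 = 1.632 mg/L.
t_c = (1/0.4480) ln[(0.739/0.291)(1 − 1.632×0.4480/(0.291×15.41))] = 2.232 × ln(2.126) = 1.683 d.
D_c = (0.291/0.739) × 15.41 × e^(−0.291×1.683) = 0.3938 × 15.41 × 0.6128 = 3.719 mg/L.
Minimum DO = 8.19 − 3.719 = 4.471 mg/L.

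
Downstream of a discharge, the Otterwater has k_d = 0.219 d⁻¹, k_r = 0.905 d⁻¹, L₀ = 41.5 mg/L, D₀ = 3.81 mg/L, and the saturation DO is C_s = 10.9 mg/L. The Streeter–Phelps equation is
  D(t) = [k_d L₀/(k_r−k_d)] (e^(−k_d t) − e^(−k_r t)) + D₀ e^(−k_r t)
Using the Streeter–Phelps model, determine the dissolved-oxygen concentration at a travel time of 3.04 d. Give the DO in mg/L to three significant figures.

DO ≈ 4.69 mg/L

k_d L₀/(k_r−k_d) = 0.219×41.5/(0.905−0.219) = 9.088/0.6860 = 13.25 mg/L.
e^(−k_d t) = e^(−0.219×3.040) = 0.5139; e^(−k_r t) = e^(−0.905×3.040) = 0.06385.
D = 13.25 × (0.5139 − 0.06385) + 3.81 × 0.06385 = 5.962 + 0.2433 = 6.206 mg/L.
DO = C_s − D = 10.9 − 6.206 = 4.694 mg/L.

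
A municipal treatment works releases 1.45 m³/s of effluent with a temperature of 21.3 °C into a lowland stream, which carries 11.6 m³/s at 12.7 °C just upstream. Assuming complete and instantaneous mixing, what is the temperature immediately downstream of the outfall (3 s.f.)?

Flow-weighted mixing: C = (Q_r C_r + Q_w C_w)/(Q_r + Q_w)
= (11.6×12.7 + 1.45×21.3)/(11.6 + 1.45) = 178.2/13.05 = 13.66 °C.

13.7 °C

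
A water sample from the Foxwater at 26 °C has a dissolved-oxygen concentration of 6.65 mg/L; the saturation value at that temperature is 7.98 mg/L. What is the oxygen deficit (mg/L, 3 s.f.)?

D = C_s − C = 7.98 − 6.65 = 1.33 mg/L.

D ≈ 1.33 mg/L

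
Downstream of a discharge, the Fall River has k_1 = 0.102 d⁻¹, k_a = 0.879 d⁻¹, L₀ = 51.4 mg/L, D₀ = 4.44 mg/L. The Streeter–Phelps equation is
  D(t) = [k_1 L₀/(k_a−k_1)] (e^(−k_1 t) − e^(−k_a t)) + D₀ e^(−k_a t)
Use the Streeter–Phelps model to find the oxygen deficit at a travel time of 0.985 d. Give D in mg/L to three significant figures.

k_1 L₀/(k_a−k_1) = 0.102×51.4/(0.879−0.102) = 5.243/0.7770 = 6.747 mg/L.
e^(−k_1 t) = e^(−0.102×0.9850) = 0.9044; e^(−k_a t) = e^(−0.879×0.9850) = 0.4207.
D = 6.747 × (0.9044 − 0.4207) + 4.44 × 0.4207 = 3.264 + 1.868 = 5.132 mg/L.

D ≈ 5.13 mg/L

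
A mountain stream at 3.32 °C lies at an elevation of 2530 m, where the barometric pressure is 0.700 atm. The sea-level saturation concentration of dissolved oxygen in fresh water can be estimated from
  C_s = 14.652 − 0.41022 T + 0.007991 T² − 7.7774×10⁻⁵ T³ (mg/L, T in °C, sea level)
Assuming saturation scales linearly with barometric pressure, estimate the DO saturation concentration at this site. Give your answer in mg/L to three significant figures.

At sea level: C_s = 14.652 − 0.41022×3.32 + 0.007991×3.32² − 7.7774×10⁻⁵×3.32³ = 13.38 mg/L.
Pressure correction: C_s' = 13.38 × 0.700 = 9.363 mg/L.

C_s ≈ 9.36 mg/L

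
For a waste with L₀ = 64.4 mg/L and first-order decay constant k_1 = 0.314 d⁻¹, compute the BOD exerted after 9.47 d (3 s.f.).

y_t = L₀(1 − e^(−k_1 t)) = 64.4 × (1 − e^(−0.314×9.47))
= 64.4 × (1 − 0.05112) = 64.4 × 0.9489 = 61.11 mg/L.

y ≈ 61.1 mg/L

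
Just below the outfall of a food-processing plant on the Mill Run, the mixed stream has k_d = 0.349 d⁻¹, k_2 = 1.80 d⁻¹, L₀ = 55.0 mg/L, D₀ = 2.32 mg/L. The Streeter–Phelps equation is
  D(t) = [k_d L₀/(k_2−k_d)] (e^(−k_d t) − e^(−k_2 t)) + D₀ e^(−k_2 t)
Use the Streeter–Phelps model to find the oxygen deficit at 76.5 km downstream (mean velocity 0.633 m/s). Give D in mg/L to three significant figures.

Travel time t = x/v = 76.5 km / (0.633 m/s) = 76500 m / 0.633 m/s = 120900 s = 1.399 d.
k_d L₀/(k_2−k_d) = 0.349×55.0/(1.80−0.349) = 19.20/1.451 = 13.23 mg/L.
e^(−k_d t) = e^(−0.349×1.399) = 0.6137; e^(−k_2 t) = e^(−1.80×1.399) = 0.08064.
D = 13.23 × (0.6137 − 0.08064) + 2.32 × 0.08064 = 7.052 + 0.1871 = 7.240 mg/L.

D ≈ 7.24 mg/L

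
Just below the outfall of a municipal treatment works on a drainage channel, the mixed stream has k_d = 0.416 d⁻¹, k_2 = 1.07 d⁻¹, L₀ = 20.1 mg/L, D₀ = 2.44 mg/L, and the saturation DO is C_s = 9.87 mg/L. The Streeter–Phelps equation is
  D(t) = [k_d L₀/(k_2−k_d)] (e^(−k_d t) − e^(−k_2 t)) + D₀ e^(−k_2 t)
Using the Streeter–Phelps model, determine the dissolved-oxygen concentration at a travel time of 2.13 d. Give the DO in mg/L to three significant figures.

k_d L₀/(k_2−k_d) = 0.416×20.1/(1.07−0.416) = 8.362/0.6540 = 12.79 mg/L.
e^(−k_d t) = e^(−0.416×2.130) = 0.4123; e^(−k_2 t) = e^(−1.07×2.130) = 0.1024.
D = 12.79 × (0.4123 − 0.1024) + 2.44 × 0.1024 = 3.962 + 0.2498 = 4.212 mg/L.
DO = C_s − D = 9.87 − 4.212 = 5.658 mg/L.

DO ≈ 5.66 mg/L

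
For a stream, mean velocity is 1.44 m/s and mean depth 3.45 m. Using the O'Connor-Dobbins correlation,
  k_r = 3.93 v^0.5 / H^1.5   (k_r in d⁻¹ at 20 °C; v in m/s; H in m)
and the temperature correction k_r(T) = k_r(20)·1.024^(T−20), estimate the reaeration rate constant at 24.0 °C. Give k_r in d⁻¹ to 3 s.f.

k_r ≈ 0.809 d⁻¹

k_r(20) = 3.93 × 1.44^0.5 / 3.45^1.5 = 3.93 × 1.200 / 6.408 = 0.7359 d⁻¹.
k_r(24.0) = 0.7359 × 1.024^(24.0−20) = 0.7359 × 1.100 = 0.8092 d⁻¹.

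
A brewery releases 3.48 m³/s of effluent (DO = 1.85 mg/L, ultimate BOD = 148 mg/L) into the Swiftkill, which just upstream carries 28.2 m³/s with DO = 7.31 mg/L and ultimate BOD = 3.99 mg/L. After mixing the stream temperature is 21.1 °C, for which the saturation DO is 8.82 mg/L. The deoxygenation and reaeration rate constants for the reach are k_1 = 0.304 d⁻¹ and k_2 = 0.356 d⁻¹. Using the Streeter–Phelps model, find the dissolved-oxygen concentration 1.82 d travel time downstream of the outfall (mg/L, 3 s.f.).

Mixed DO = (28.2×7.31 + 3.48×1.85)/(28.2+3.48) = 212.6/31.68 = 6.710 mg/L.
Mixed L₀ = (28.2×3.99 + 3.48×148)/(31.68) = 627.6/31.68 = 19.81 mg/L.
Initial deficit D₀ = C_s − DO₀ = 8.82 − 6.710 = 2.110 mg/L.
D(1.82) = [0.304×19.81/(0.356−0.304)](e^(−0.304×1.82) − e^(−0.356×1.82)) + 2.110 e^(−0.356×1.82)
= 115.8 × (0.5751 − 0.5231) + 2.110 × 0.5231 = 7.117 mg/L.
DO = 8.82 − 7.117 = 1.703 mg/L.

DO ≈ 1.70 mg/L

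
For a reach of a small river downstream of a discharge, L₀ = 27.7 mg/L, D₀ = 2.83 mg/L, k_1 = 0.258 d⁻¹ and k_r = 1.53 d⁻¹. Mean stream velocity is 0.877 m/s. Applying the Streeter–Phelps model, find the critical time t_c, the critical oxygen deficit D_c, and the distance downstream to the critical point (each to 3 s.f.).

t_c = [1/(k_r−k_1)] ln[(k_r/k_1)(1 − D₀(k_r−k_1)/(k_1 L₀))]
= [1/(1.53−0.258)] ln[(1.53/0.258)(1 − 2.83×1.272/(0.258×27.7))]
= (1/1.272) ln[5.930 × 0.4963] = 0.7862 × ln(2.943) = 0.7862 × 1.079 = 0.8487 d.
L(t_c) = L₀ e^(−k_1 t_c) = 27.7 × 0.8034 = 22.25 mg/L, and at the critical point k_r D_c = k_1 L, so D_c = (0.258/1.53) × 22.25 = 3.752 mg/L.
x_c = v t_c = 0.877 m/s × 0.8487 d × 86400 s/d = 64300 m ≈ 64.3 km.

t_c ≈ 0.849 d; D_c ≈ 3.75 mg/L; x_c ≈ 64.3 km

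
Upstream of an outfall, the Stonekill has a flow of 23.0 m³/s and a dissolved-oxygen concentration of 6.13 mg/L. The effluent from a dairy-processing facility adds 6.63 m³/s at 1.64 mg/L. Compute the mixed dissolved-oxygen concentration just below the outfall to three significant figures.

Flow-weighted mixing: C = (Q_r C_r + Q_w C_w)/(Q_r + Q_w)
= (23.0×6.13 + 6.63×1.64)/(23.0 + 6.63) = 151.9/29.63 = 5.125 mg/L.

5.13 mg/L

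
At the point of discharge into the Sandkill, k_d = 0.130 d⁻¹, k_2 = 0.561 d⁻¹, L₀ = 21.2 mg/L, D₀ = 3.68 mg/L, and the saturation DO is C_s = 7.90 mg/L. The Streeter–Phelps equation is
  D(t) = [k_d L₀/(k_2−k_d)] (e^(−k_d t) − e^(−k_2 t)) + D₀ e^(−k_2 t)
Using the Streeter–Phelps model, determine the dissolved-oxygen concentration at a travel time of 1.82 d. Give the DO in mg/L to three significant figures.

DO ≈ 3.83 mg/L

k_d L₀/(k_2−k_d) = 0.130×21.2/(0.561−0.130) = 2.756/0.4310 = 6.394 mg/L.
e^(−k_d t) = e^(−0.130×1.820) = 0.7893; e^(−k_2 t) = e^(−0.561×1.820) = 0.3602.
D = 6.394 × (0.7893 − 0.3602) + 3.68 × 0.3602 = 2.744 + 1.326 = 4.069 mg/L.
DO = C_s − D = 7.90 − 4.069 = 3.831 mg/L.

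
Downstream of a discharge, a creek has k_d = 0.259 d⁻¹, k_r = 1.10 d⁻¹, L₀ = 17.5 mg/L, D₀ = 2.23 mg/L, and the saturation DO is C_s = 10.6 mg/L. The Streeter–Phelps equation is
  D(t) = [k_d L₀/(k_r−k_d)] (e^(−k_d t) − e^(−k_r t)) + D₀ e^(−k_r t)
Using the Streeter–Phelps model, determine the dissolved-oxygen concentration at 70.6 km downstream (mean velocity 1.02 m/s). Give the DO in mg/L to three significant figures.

Travel time t = x/v = 70.6 km / (1.02 m/s) = 70600 m / 1.02 m/s = 69220 s = 0.8011 d.
k_d L₀/(k_r−k_d) = 0.259×17.5/(1.10−0.259) = 4.532/0.8410 = 5.389 mg/L.
e^(−k_d t) = e^(−0.259×0.8011) = 0.8126; e^(−k_r t) = e^(−1.10×0.8011) = 0.4143.
D = 5.389 × (0.8126 − 0.4143) + 2.23 × 0.4143 = 2.147 + 0.9238 = 3.071 mg/L.
DO = C_s − D = 10.6 − 3.071 = 7.529 mg/L.

DO ≈ 7.53 mg/L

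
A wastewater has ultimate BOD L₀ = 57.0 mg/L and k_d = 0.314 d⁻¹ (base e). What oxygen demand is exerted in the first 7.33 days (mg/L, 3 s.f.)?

y_t = L₀(1 − e^(−k_d t)) = 57.0 × (1 − e^(−0.314×7.33))
= 57.0 × (1 − 0.1001) = 57.0 × 0.8999 = 51.29 mg/L.

y ≈ 51.3 mg/L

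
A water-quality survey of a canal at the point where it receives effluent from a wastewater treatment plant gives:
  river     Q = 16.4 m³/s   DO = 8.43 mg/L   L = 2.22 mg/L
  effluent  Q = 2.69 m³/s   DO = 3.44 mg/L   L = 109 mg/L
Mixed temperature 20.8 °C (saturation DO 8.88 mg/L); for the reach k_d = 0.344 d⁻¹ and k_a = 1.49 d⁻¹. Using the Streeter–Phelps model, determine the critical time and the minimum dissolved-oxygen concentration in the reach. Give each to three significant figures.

t_c ≈ 1.06 d; minimum DO ≈ 6.11 mg/L

Mixed DO = (16.4×8.43 + 2.69×3.44)/(16.4+2.69) = 147.5/19.09 = 7.727 mg/L.
Mixed L₀ = (16.4×2.22 + 2.69×109)/(19.09) = 329.6/19.09 = 17.27 mg/L.
Initial deficit D₀ = C_s − DO₀ = 8.88 − 7.727 = 1.153 mg/L.
t_c = (1/1.146) ln[(1.49/0.344)(1 − 1.153×1.146/(0.344×17.27))] = 0.8726 × ln(3.368) = 1.060 d.
D_c = (0.344/1.49) × 17.27 × e^(−0.344×1.060) = 0.2309 × 17.27 × 0.6946 = 2.769 mg/L.
Minimum DO = 8.88 − 2.769 = 6.111 mg/L.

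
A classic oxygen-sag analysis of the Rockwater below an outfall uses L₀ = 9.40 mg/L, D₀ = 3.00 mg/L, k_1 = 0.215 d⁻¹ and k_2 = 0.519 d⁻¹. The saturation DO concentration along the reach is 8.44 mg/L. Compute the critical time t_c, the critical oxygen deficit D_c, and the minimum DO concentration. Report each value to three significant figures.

t_c ≈ 0.925 d; D_c ≈ 3.19 mg/L; min DO ≈ 5.25 mg/L

At the critical point dD/dt = 0, so k_1 L₀ e^(−k_1 t) = k_2 D. Substituting D(t) from the Streeter–Phelps equation and solving for t gives
t_c = ln[(k_2/k_1)(1 − D₀(k_2−k_1)/(k_1 L₀))] / (k_2−k_1).
Here k_2−k_1 = 0.3040 d⁻¹ and 1 − D₀(k_2−k_1)/(k_1 L₀) = 1 − 3.00×0.3040/(0.215×9.40) = 0.5487, so
t_c = ln(2.414 × 0.5487) / 0.3040 = 0.2811 / 0.3040 = 0.9248 d.
L(t_c) = L₀ e^(−k_1 t_c) = 9.40 × 0.8197 = 7.705 mg/L, and at the critical point k_2 D_c = k_1 L, so D_c = (0.215/0.519) × 7.705 = 3.192 mg/L.
Minimum DO = C_s − D_c = 8.44 − 3.192 = 5.248 mg/L.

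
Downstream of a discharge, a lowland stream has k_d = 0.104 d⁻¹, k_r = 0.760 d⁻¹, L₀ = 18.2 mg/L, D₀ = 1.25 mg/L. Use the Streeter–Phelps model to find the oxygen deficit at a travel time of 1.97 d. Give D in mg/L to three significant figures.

D ≈ 1.98 mg/L

k_d L₀/(k_r−k_d) = 0.104×18.2/(0.760−0.104) = 1.893/0.6560 = 2.885 mg/L.
e^(−k_d t) = e^(−0.104×1.970) = 0.8147; e^(−k_r t) = e^(−0.760×1.970) = 0.2238.
D = 2.885 × (0.8147 − 0.2238) + 1.25 × 0.2238 = 1.705 + 0.2797 = 1.985 mg/L.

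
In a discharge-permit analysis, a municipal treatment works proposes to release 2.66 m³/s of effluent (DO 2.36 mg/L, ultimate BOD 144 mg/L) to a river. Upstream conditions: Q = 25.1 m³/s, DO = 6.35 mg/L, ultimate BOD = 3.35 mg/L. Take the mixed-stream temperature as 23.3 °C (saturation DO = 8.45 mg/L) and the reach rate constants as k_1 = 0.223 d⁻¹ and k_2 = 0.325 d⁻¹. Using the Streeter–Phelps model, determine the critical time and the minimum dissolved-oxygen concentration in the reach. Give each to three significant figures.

t_c ≈ 3.01 d; minimum DO ≈ 2.55 mg/L

Mixed DO = (25.1×6.35 + 2.66×2.36)/(25.1+2.66) = 165.7/27.76 = 5.968 mg/L.
Mixed L₀ = (25.1×3.35 + 2.66×144)/(27.76) = 467.1/27.76 = 16.83 mg/L.
Initial deficit D₀ = C_s − DO₀ = 8.45 − 5.968 = 2.482 mg/L.
t_c = (1/0.1020) ln[(0.325/0.223)(1 − 2.482×0.1020/(0.223×16.83))] = 9.804 × ln(1.359) = 3.008 d.
D_c = (0.223/0.325) × 16.83 × e^(−0.223×3.008) = 0.6862 × 16.83 × 0.5113 = 5.904 mg/L.
Minimum DO = 8.45 − 5.904 = 2.546 mg/L.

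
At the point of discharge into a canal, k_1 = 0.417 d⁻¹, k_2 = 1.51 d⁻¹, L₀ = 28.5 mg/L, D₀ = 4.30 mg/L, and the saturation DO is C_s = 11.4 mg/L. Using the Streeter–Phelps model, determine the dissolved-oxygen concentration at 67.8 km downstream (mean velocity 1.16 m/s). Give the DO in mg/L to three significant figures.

Travel time t = x/v = 67.8 km / (1.16 m/s) = 67800 m / 1.16 m/s = 58450 s = 0.6765 d.
k_1 L₀/(k_2−k_1) = 0.417×28.5/(1.51−0.417) = 11.88/1.093 = 10.87 mg/L.
e^(−k_1 t) = e^(−0.417×0.6765) = 0.7542; e^(−k_2 t) = e^(−1.51×0.6765) = 0.3601.
D = 10.87 × (0.7542 − 0.3601) + 4.30 × 0.3601 = 4.286 + 1.548 = 5.834 mg/L.
DO = C_s − D = 11.4 − 5.834 = 5.566 mg/L.

DO ≈ 5.57 mg/L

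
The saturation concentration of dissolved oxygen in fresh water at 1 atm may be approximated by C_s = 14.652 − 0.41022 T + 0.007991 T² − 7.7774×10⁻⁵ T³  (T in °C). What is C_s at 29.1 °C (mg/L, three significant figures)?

C_s ≈ 7.56 mg/L

C_s = 14.652 − 0.41022×29.1 + 0.007991×29.1² − 7.7774×10⁻⁵×29.1³ = 7.565 mg/L.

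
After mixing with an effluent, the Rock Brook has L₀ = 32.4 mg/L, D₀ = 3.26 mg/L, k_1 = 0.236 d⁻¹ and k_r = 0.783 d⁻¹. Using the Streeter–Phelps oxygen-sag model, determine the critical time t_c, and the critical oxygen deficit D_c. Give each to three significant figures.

t_c ≈ 1.71 d; D_c ≈ 6.53 mg/L

t_c = [1/(k_r−k_1)] ln[(k_r/k_1)(1 − D₀(k_r−k_1)/(k_1 L₀))]
= [1/(0.783−0.236)] ln[(0.783/0.236)(1 − 3.26×0.5470/(0.236×32.4))]
= (1/0.5470) ln[3.318 × 0.7668] = 1.828 × ln(2.544) = 1.828 × 0.9338 = 1.707 d.
L(t_c) = L₀ e^(−k_1 t_c) = 32.4 × 0.6684 = 21.66 mg/L, and at the critical point k_r D_c = k_1 L, so D_c = (0.236/0.783) × 21.66 = 6.527 mg/L.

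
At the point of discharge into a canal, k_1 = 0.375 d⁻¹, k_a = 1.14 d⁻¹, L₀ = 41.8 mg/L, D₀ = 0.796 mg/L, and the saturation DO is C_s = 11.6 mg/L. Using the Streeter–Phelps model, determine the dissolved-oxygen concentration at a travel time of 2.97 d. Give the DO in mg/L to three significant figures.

DO ≈ 5.54 mg/L

k_1 L₀/(k_a−k_1) = 0.375×41.8/(1.14−0.375) = 15.67/0.7650 = 20.49 mg/L.
e^(−k_1 t) = e^(−0.375×2.970) = 0.3283; e^(−k_a t) = e^(−1.14×2.970) = 0.03385.
D = 20.49 × (0.3283 − 0.03385) + 0.796 × 0.03385 = 6.034 + 0.02695 = 6.061 mg/L.
DO = C_s − D = 11.6 − 6.061 = 5.539 mg/L.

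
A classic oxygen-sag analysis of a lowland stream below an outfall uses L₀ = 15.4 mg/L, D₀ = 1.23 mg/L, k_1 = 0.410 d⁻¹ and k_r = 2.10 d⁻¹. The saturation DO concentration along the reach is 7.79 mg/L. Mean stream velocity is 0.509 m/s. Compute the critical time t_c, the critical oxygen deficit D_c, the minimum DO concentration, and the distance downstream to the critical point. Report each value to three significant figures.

t_c = [1/(k_r−k_1)] ln[(k_r/k_1)(1 − D₀(k_r−k_1)/(k_1 L₀))]
= [1/(2.10−0.410)] ln[(2.10/0.410)(1 − 1.23×1.690/(0.410×15.4))]
= (1/1.690) ln[5.122 × 0.6708] = 0.5917 × ln(3.436) = 0.5917 × 1.234 = 0.7303 d.
D_c = (k_1/k_r) L₀ e^(−k_1 t_c) = (0.410/2.10) × 15.4 × e^(−0.410×0.7303) = 0.1952 × 15.4 × 0.7412 = 2.229 mg/L.
Minimum DO = C_s − D_c = 7.79 − 2.229 = 5.561 mg/L.
x_c = v t_c = 0.509 m/s × 0.7303 d × 86400 s/d = 32120 m ≈ 32.1 km.

t_c ≈ 0.730 d; D_c ≈ 2.23 mg/L; min DO ≈ 5.56 mg/L; x_c ≈ 32.1 km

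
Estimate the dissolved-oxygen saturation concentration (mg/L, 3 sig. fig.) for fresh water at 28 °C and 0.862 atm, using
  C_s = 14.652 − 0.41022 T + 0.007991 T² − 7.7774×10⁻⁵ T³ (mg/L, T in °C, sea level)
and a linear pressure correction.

At sea level: C_s = 14.652 − 0.41022×28 + 0.007991×28² − 7.7774×10⁻⁵×28³ = 7.723 mg/L.
Pressure correction: C_s' = 7.723 × 0.862 = 6.658 mg/L.

C_s ≈ 6.66 mg/L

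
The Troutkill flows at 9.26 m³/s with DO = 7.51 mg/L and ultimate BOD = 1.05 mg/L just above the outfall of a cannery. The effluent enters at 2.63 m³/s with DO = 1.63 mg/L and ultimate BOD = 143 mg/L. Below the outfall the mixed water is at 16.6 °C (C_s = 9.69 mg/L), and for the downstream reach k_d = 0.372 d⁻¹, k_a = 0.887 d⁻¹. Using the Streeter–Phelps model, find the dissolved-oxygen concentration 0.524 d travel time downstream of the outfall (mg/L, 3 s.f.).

DO ≈ 2.94 mg/L

Mixed DO = (9.26×7.51 + 2.63×1.63)/(9.26+2.63) = 73.83/11.89 = 6.209 mg/L.
Mixed L₀ = (9.26×1.05 + 2.63×143)/(11.89) = 385.8/11.89 = 32.45 mg/L.
Initial deficit D₀ = C_s − DO₀ = 9.69 − 6.209 = 3.481 mg/L.
D(0.524) = [0.372×32.45/(0.887−0.372)](e^(−0.372×0.524) − e^(−0.887×0.524)) + 3.481 e^(−0.887×0.524)
= 23.44 × (0.8229 − 0.6283) + 3.481 × 0.6283 = 6.749 mg/L.
DO = 9.69 − 6.749 = 2.941 mg/L.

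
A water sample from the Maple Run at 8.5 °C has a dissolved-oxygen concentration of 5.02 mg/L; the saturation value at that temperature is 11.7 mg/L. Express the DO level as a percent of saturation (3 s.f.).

42.9 % saturation

% saturation = C/C_s × 100 = 5.02/11.7 × 100 = 42.9 %.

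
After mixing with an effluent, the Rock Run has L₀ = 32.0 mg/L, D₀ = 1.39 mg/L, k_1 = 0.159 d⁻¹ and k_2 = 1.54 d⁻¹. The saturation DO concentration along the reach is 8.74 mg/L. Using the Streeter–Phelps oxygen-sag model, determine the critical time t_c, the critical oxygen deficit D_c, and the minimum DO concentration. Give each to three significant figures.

With k_2/k_1 = 9.686 and 1 − D₀(k_2−k_1)/(k_1 L₀) = 0.6227,
t_c = ln(9.686 × 0.6227) / (1.54 − 0.159) = ln(6.031) / 1.381 = 1.797/1.381 = 1.301 d.
D_c = (k_1/k_2) L₀ e^(−k_1 t_c) = (0.159/1.54) × 32.0 × e^(−0.159×1.301) = 0.1032 × 32.0 × 0.8131 = 2.686 mg/L.
Minimum DO = C_s − D_c = 8.74 − 2.686 = 6.054 mg/L.

t_c ≈ 1.30 d; D_c ≈ 2.69 mg/L; min DO ≈ 6.05 mg/L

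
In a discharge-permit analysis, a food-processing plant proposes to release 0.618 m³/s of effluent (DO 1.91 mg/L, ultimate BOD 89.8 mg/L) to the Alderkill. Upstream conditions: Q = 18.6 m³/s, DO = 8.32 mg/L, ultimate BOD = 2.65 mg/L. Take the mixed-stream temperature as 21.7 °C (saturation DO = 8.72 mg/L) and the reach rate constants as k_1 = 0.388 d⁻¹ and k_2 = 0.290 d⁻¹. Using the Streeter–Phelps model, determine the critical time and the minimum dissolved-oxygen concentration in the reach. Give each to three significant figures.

t_c ≈ 2.69 d; minimum DO ≈ 6.15 mg/L

Mixed DO = (18.6×8.32 + 0.618×1.91)/(18.6+0.618) = 155.9/19.22 = 8.114 mg/L.
Mixed L₀ = (18.6×2.65 + 0.618×89.8)/(19.22) = 104.8/19.22 = 5.453 mg/L.
Initial deficit D₀ = C_s − DO₀ = 8.72 − 8.114 = 0.6061 mg/L.
t_c = (1/-0.09800) ln[(0.290/0.388)(1 − 0.6061×-0.09800/(0.388×5.453))] = -10.20 × ln(0.7684) = 2.688 d.
D_c = (0.388/0.290) × 5.453 × e^(−0.388×2.688) = 1.338 × 5.453 × 0.3524 = 2.571 mg/L.
Minimum DO = 8.72 − 2.571 = 6.149 mg/L.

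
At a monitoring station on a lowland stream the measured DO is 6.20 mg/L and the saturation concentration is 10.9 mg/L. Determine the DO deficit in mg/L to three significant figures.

D ≈ 4.70 mg/L

D = C_s − C = 10.9 − 6.20 = 4.70 mg/L.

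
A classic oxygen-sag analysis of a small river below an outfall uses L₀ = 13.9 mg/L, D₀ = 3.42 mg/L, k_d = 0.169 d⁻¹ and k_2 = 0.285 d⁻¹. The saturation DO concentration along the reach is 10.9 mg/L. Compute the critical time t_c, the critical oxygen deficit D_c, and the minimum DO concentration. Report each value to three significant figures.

t_c ≈ 2.91 d; D_c ≈ 5.04 mg/L; min DO ≈ 5.86 mg/L

t_c = [1/(k_2−k_d)] ln[(k_2/k_d)(1 − D₀(k_2−k_d)/(k_d L₀))]
= [1/(0.285−0.169)] ln[(0.285/0.169)(1 − 3.42×0.1160/(0.169×13.9))]
= (1/0.1160) ln[1.686 × 0.8311] = 8.621 × ln(1.402) = 8.621 × 0.3376 = 2.910 d.
D_c = (k_d/k_2) L₀ e^(−k_d t_c) = (0.169/0.285) × 13.9 × e^(−0.169×2.910) = 0.5930 × 13.9 × 0.6115 = 5.040 mg/L.
Minimum DO = C_s − D_c = 10.9 − 5.040 = 5.860 mg/L.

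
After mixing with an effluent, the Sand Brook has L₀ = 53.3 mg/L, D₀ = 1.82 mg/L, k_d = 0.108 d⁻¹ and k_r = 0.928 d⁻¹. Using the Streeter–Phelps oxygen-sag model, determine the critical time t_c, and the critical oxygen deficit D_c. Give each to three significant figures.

t_c = [1/(k_r−k_d)] ln[(k_r/k_d)(1 − D₀(k_r−k_d)/(k_d L₀))]
= [1/(0.928−0.108)] ln[(0.928/0.108)(1 − 1.82×0.8200/(0.108×53.3))]
= (1/0.8200) ln[8.593 × 0.7407] = 1.220 × ln(6.365) = 1.220 × 1.851 = 2.257 d.
D_c = (k_d/k_r) L₀ e^(−k_d t_c) = (0.108/0.928) × 53.3 × e^(−0.108×2.257) = 0.1164 × 53.3 × 0.7837 = 4.861 mg/L.

t_c ≈ 2.26 d; D_c ≈ 4.86 mg/L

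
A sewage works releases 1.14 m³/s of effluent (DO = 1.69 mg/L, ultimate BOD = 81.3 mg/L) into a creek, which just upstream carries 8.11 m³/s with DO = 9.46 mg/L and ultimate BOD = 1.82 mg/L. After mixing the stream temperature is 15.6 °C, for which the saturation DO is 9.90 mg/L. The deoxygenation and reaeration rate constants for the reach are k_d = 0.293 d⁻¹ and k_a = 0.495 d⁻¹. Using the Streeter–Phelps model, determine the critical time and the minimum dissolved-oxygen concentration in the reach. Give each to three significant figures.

Mixed DO = (8.11×9.46 + 1.14×1.69)/(8.11+1.14) = 78.65/9.250 = 8.502 mg/L.
Mixed L₀ = (8.11×1.82 + 1.14×81.3)/(9.250) = 107.4/9.250 = 11.62 mg/L.
Initial deficit D₀ = C_s − DO₀ = 9.90 − 8.502 = 1.398 mg/L.
t_c = (1/0.2020) ln[(0.495/0.293)(1 − 1.398×0.2020/(0.293×11.62))] = 4.950 × ln(1.549) = 2.167 d.
D_c = (0.293/0.495) × 11.62 × e^(−0.293×2.167) = 0.5919 × 11.62 × 0.5299 = 3.643 mg/L.
Minimum DO = 9.90 − 3.643 = 6.257 mg/L.

t_c ≈ 2.17 d; minimum DO ≈ 6.26 mg/L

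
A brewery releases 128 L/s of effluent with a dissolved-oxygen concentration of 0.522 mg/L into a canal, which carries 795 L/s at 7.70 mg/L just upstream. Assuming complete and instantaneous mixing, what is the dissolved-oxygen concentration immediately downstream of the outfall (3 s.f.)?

Flow-weighted mixing: C = (Q_r C_r + Q_w C_w)/(Q_r + Q_w)
= (795×7.70 + 128×0.522)/(795 + 128) = 6188/923.0 = 6.705 mg/L.

6.70 mg/L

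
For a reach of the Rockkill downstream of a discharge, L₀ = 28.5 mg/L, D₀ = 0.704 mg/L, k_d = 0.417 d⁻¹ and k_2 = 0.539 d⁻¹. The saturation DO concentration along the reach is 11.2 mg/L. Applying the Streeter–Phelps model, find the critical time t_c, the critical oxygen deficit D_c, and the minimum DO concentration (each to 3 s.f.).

t_c ≈ 2.04 d; D_c ≈ 9.40 mg/L; min DO ≈ 1.80 mg/L

t_c = [1/(k_2−k_d)] ln[(k_2/k_d)(1 − D₀(k_2−k_d)/(k_d L₀))]
= [1/(0.539−0.417)] ln[(0.539/0.417)(1 − 0.704×0.1220/(0.417×28.5))]
= (1/0.1220) ln[1.293 × 0.9928] = 8.197 × ln(1.283) = 8.197 × 0.2494 = 2.044 d.
D_c = (k_d/k_2) L₀ e^(−k_d t_c) = (0.417/0.539) × 28.5 × e^(−0.417×2.044) = 0.7737 × 28.5 × 0.4264 = 9.402 mg/L.
Minimum DO = C_s − D_c = 11.2 − 9.402 = 1.798 mg/L.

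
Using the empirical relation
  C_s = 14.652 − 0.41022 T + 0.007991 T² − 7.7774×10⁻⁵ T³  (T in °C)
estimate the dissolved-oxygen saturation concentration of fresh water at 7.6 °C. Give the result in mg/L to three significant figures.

C_s = 14.652 − 0.41022×7.6 + 0.007991×7.6² − 7.7774×10⁻⁵×7.6³ = 11.96 mg/L.

C_s ≈ 12.0 mg/L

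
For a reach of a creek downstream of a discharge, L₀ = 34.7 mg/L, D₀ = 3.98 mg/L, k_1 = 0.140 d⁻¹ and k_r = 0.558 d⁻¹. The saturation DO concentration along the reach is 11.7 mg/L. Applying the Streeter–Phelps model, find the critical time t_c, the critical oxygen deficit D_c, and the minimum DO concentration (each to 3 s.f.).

t_c ≈ 2.30 d; D_c ≈ 6.30 mg/L; min DO ≈ 5.40 mg/L

At the critical point dD/dt = 0, so k_1 L₀ e^(−k_1 t) = k_r D. Substituting D(t) from the Streeter–Phelps equation and solving for t gives
t_c = ln[(k_r/k_1)(1 − D₀(k_r−k_1)/(k_1 L₀))] / (k_r−k_1).
Here k_r−k_1 = 0.4180 d⁻¹ and 1 − D₀(k_r−k_1)/(k_1 L₀) = 1 − 3.98×0.4180/(0.140×34.7) = 0.6575, so
t_c = ln(3.986 × 0.6575) / 0.4180 = 0.9635 / 0.4180 = 2.305 d.
D_c = (k_1/k_r) L₀ e^(−k_1 t_c) = (0.140/0.558) × 34.7 × e^(−0.140×2.305) = 0.2509 × 34.7 × 0.7242 = 6.305 mg/L.
Minimum DO = C_s − D_c = 11.7 − 6.305 = 5.395 mg/L.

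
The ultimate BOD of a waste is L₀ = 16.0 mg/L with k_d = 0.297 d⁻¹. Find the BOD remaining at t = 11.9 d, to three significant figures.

L_t = L₀ e^(−k_d t) = 16.0 × e^(−0.297×11.9) = 16.0 × 0.02918 = 0.4669 mg/L.

L ≈ 0.467 mg/L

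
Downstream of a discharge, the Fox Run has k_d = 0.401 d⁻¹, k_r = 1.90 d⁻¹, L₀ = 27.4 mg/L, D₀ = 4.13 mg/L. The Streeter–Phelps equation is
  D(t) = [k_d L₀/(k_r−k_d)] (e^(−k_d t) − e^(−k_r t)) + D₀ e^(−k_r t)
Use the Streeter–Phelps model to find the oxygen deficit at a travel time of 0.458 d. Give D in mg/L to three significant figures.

D ≈ 4.76 mg/L

k_d L₀/(k_r−k_d) = 0.401×27.4/(1.90−0.401) = 10.99/1.499 = 7.330 mg/L.
e^(−k_d t) = e^(−0.401×0.4580) = 0.8322; e^(−k_r t) = e^(−1.90×0.4580) = 0.4189.
D = 7.330 × (0.8322 − 0.4189) + 4.13 × 0.4189 = 3.030 + 1.730 = 4.760 mg/L.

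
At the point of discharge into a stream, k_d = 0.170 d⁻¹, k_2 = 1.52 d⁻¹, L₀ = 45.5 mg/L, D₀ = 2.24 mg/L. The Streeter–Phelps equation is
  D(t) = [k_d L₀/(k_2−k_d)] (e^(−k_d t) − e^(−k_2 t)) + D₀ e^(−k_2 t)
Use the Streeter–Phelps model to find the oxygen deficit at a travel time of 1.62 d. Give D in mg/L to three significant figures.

k_d L₀/(k_2−k_d) = 0.170×45.5/(1.52−0.170) = 7.735/1.350 = 5.730 mg/L.
e^(−k_d t) = e^(−0.170×1.620) = 0.7593; e^(−k_2 t) = e^(−1.52×1.620) = 0.08523.
D = 5.730 × (0.7593 − 0.08523) + 2.24 × 0.08523 = 3.862 + 0.1909 = 4.053 mg/L.

D ≈ 4.05 mg/L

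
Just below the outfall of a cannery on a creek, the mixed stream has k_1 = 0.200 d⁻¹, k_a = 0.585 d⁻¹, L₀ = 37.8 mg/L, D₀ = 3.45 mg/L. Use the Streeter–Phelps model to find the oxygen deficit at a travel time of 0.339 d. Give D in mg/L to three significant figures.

k_1 L₀/(k_a−k_1) = 0.200×37.8/(0.585−0.200) = 7.560/0.3850 = 19.64 mg/L.
e^(−k_1 t) = e^(−0.200×0.3390) = 0.9344; e^(−k_a t) = e^(−0.585×0.3390) = 0.8201.
D = 19.64 × (0.9344 − 0.8201) + 3.45 × 0.8201 = 2.245 + 2.829 = 5.075 mg/L.

D ≈ 5.07 mg/L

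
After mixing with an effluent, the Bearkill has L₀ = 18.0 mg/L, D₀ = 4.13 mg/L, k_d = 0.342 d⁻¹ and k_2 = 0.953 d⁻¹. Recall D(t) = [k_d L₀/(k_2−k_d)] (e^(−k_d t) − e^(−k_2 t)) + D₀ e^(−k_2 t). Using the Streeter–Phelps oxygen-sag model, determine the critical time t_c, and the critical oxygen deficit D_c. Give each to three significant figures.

t_c ≈ 0.814 d; D_c ≈ 4.89 mg/L

At the critical point dD/dt = 0, so k_d L₀ e^(−k_d t) = k_2 D. Substituting D(t) from the Streeter–Phelps equation and solving for t gives
t_c = ln[(k_2/k_d)(1 − D₀(k_2−k_d)/(k_d L₀))] / (k_2−k_d).
Here k_2−k_d = 0.6110 d⁻¹ and 1 − D₀(k_2−k_d)/(k_d L₀) = 1 − 4.13×0.6110/(0.342×18.0) = 0.5901, so
t_c = ln(2.787 × 0.5901) / 0.6110 = 0.4973 / 0.6110 = 0.8139 d.
D_c = (k_d/k_2) L₀ e^(−k_d t_c) = (0.342/0.953) × 18.0 × e^(−0.342×0.8139) = 0.3589 × 18.0 × 0.7570 = 4.890 mg/L.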